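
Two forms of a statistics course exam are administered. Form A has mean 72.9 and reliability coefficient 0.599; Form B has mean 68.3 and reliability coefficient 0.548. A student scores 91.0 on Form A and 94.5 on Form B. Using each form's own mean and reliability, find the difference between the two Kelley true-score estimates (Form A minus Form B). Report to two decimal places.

1.08

T̂_A = 0.599(91.0) + 0.401(72.9) = 83.7419
T̂_B = 0.548(94.5) + 0.452(68.3) = 82.6576
T̂_A − T̂_B = 1.0843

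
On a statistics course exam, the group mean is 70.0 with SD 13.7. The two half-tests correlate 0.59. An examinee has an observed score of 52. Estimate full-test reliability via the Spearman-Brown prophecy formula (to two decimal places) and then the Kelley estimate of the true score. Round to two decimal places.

Spearman-Brown: ρ = 2r/(1 + r) = 2(0.59)/(1 + 0.59) = 1.180/1.59 = 0.7421 → 0.74
T̂ = ρX + (1 − ρ)μ
  = 0.74 × 52 + 0.26 × 70.0
  = 38.48 + 18.200
  = 56.680
  ≈ 56.68

56.68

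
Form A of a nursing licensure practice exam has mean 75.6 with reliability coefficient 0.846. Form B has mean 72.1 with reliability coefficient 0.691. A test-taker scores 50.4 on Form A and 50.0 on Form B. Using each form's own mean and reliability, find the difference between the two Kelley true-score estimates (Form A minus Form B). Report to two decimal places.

-2.55

T̂_A = 0.846(50.4) + 0.154(75.6) = 54.2808
T̂_B = 0.691(50.0) + 0.309(72.1) = 56.8289
T̂_A − T̂_B = -2.5481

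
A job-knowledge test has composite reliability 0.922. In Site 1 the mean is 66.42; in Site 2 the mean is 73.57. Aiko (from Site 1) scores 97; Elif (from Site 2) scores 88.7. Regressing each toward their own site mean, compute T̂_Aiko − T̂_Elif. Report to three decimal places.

T̂_Aiko = 0.922(97) + 0.078(66.42) = 94.61476
T̂_Elif = 0.922(88.7) + 0.078(73.57) = 87.51986
Difference = 94.61476 − 87.51986 = 7.09490

7.095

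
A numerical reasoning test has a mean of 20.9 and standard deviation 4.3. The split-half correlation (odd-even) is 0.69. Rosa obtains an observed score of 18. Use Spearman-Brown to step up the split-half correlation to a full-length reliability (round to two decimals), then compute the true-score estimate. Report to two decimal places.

Spearman-Brown: ρ = 2r/(1 + r) = 2(0.69)/(1 + 0.69) = 1.380/1.69 = 0.8166 → 0.82
Regress the observed score toward the mean by the unreliability: T̂ = 0.82·18 + 0.18·20.9 = 14.76 + 3.762 = 18.522.

18.52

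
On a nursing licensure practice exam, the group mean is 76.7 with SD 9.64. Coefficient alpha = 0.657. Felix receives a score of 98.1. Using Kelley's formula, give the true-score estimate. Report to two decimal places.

T̂ = 0.657(98.1) + 0.343(76.7) = 64.4517 + 26.3081 = 90.760 → 90.76

90.76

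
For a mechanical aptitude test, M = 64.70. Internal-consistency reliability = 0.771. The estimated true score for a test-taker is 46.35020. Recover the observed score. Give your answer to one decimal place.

40.9

T̂ = ρX + (1 − ρ)μ  ⇒  X = (T̂ − (1 − ρ)μ) / ρ
X = (46.35020 − 0.229 × 64.70) / 0.771 = (46.35020 − 14.81630) / 0.771 = 31.53390 / 0.771 = 40.900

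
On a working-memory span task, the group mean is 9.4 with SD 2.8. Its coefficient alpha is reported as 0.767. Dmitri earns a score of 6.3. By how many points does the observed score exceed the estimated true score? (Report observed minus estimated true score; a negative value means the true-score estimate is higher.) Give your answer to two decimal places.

T̂ = ρX + (1 − ρ)μ
  = 0.767 × 6.3 + 0.233 × 9.4
  = 4.8321 + 2.1902
  = 7.0223
  ≈ 7.022
X − T̂ = 6.3 − 7.022 = -0.722 → -0.72

-0.72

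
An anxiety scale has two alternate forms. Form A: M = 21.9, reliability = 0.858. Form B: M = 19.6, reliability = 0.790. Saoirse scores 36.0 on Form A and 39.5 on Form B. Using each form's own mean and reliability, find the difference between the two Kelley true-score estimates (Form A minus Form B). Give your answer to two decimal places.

-1.32

T̂_A = 0.858(36.0) + 0.142(21.9) = 33.9978
T̂_B = 0.790(39.5) + 0.210(19.6) = 35.3210
T̂_A − T̂_B = -1.3232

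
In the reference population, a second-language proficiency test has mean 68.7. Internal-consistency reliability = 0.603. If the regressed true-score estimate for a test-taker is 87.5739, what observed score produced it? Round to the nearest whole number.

100

T̂ = ρX + (1 − ρ)μ  ⇒  X = (T̂ − (1 − ρ)μ) / ρ
X = (87.5739 − 0.397 × 68.7) / 0.603 = (87.5739 − 27.2739) / 0.603 = 60.3000 / 0.603 = 100.00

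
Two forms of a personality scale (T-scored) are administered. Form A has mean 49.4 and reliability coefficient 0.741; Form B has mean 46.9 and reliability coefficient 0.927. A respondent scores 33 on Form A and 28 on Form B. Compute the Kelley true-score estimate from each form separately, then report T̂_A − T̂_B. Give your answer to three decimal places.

7.868

T̂_A = 0.741(33) + 0.259(49.4) = 37.24760
T̂_B = 0.927(28) + 0.073(46.9) = 29.37970
T̂_A − T̂_B = 7.86790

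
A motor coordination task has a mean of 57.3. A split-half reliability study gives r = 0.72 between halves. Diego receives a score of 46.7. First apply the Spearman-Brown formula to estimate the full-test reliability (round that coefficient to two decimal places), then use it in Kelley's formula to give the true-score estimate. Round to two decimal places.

Spearman-Brown: ρ = 2r/(1 + r) = 2(0.72)/(1 + 0.72) = 1.440/1.72 = 0.8372 → 0.84
T̂ = 0.84(46.7) + 0.16(57.3) = 39.228 + 9.168 = 48.396 → 48.40

48.40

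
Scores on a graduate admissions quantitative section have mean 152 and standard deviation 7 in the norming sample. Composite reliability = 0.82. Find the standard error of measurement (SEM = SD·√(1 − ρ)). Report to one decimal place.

SEM = SD · √(1 − ρ) = 7 × √0.18 = 7 × 0.4243 = 2.970

3.0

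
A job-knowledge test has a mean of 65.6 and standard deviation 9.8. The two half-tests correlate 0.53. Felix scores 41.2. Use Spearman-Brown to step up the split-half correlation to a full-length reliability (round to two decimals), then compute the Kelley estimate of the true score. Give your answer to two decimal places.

Spearman-Brown: ρ = 2r/(1 + r) = 2(0.53)/(1 + 0.53) = 1.060/1.53 = 0.6928 → 0.69
T̂ = ρX + (1 − ρ)μ
  = 0.69 × 41.2 + 0.31 × 65.6
  = 28.428 + 20.336
  = 48.764
  ≈ 48.76

48.76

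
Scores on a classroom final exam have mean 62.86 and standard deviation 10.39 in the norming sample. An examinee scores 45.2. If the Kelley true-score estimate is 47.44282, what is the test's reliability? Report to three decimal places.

T̂ = ρX + (1 − ρ)μ  ⇒  T̂ − μ = ρ(X − μ)
ρ = (T̂ − μ)/(X − μ) = (47.44282 − 62.86) / (45.2 − 62.86) = -15.41718 / -17.66 = 0.87300

0.873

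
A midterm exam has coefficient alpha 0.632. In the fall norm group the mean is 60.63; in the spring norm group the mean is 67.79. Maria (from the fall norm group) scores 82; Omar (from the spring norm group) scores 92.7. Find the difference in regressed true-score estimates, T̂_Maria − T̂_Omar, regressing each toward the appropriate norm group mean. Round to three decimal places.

T̂_Maria = 0.632(82) + 0.368(60.63) = 74.13584
T̂_Omar = 0.632(92.7) + 0.368(67.79) = 83.53312
Difference = 74.13584 − 83.53312 = -9.39728

-9.397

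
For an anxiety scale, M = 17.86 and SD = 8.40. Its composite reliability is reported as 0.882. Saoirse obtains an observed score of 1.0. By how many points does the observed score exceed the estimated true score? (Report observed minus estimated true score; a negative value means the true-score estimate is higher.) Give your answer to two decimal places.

-1.99

Kelley's formula gives T̂ = 0.882·1.0 + 0.118·17.86 = 0.8820 + 2.10748 = 2.9895.
X − T̂ = 1.0 − 2.989 = -1.989 → -1.99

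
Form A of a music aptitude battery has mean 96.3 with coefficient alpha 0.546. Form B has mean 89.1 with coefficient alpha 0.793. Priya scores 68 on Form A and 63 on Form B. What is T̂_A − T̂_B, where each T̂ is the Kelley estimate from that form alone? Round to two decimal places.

T̂_A = 0.546(68) + 0.454(96.3) = 80.8482
T̂_B = 0.793(63) + 0.207(89.1) = 68.4027
T̂_A − T̂_B = 12.4455

12.45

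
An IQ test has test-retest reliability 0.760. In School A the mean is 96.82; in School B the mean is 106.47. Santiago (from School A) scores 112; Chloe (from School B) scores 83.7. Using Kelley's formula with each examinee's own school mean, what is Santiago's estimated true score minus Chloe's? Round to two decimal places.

19.19

T̂_Santiago = 0.760(112) + 0.240(96.82) = 108.3568
T̂_Chloe = 0.760(83.7) + 0.240(106.47) = 89.1648
Difference = 108.3568 − 89.1648 = 19.1920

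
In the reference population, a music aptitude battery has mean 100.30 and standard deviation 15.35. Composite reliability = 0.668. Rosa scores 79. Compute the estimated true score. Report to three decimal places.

T̂ = 0.668(79) + 0.332(100.30) = 52.772 + 33.29960 = 86.0716 → 86.072

86.072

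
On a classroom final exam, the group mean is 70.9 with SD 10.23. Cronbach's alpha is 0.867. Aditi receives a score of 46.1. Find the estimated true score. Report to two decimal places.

T̂ = 0.867(46.1) + 0.133(70.9) = 39.9687 + 9.4297 = 49.398 → 49.40

49.40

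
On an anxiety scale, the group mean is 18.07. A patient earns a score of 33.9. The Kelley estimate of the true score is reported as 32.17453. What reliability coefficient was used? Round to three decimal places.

0.891

T̂ = ρX + (1 − ρ)μ  ⇒  T̂ − μ = ρ(X − μ)
ρ = (T̂ − μ)/(X − μ) = (32.17453 − 18.07) / (33.9 − 18.07) = 14.10453 / 15.83 = 0.89100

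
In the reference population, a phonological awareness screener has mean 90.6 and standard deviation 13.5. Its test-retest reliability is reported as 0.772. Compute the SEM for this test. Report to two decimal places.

SEM = SD · √(1 − ρ) = 13.5 × √0.228 = 13.5 × 0.4775 = 6.446

6.45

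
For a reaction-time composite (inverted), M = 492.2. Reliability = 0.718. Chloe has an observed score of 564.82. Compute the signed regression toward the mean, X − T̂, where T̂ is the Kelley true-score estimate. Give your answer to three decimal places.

Kelley's formula gives T̂ = 0.718·564.82 + 0.282·492.2 = 405.54076 + 138.8004 = 544.34116.
X − T̂ = 564.82 − 544.3412 = 20.4788 → 20.479

20.479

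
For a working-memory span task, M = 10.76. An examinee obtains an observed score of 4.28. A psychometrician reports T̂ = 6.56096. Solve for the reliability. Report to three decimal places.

T̂ = ρX + (1 − ρ)μ  ⇒  T̂ − μ = ρ(X − μ)
ρ = (T̂ − μ)/(X − μ) = (6.56096 − 10.76) / (4.28 − 10.76) = -4.19904 / -6.48 = 0.64800

0.648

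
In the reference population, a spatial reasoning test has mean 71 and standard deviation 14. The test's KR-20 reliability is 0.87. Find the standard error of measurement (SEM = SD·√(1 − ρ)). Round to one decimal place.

SEM = SD · √(1 − ρ) = 14 × √0.13 = 14 × 0.3606 = 5.048

5.0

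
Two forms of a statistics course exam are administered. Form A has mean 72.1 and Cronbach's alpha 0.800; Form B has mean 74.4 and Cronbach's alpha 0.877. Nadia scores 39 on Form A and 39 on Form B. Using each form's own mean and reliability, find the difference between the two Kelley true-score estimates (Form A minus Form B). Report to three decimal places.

2.266

T̂_A = 0.800(39) + 0.200(72.1) = 45.62000
T̂_B = 0.877(39) + 0.123(74.4) = 43.35420
T̂_A − T̂_B = 2.26580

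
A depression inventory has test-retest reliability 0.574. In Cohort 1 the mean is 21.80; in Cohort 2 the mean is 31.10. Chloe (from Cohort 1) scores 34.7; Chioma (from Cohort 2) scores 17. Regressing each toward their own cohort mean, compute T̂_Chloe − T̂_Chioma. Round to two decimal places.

6.20

T̂_Chloe = 0.574(34.7) + 0.426(21.80) = 29.2046
T̂_Chioma = 0.574(17) + 0.426(31.10) = 23.0066
Difference = 29.2046 − 23.0066 = 6.1980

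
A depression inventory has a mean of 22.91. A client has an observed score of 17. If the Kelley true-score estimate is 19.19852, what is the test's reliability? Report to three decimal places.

0.628

T̂ = ρX + (1 − ρ)μ  ⇒  T̂ − μ = ρ(X − μ)
ρ = (T̂ − μ)/(X − μ) = (19.19852 − 22.91) / (17 − 22.91) = -3.71148 / -5.91 = 0.62800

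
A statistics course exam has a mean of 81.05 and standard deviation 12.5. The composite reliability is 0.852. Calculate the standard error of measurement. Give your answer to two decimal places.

4.81

SEM = SD · √(1 − ρ) = 12.5 × √0.148 = 12.5 × 0.3847 = 4.809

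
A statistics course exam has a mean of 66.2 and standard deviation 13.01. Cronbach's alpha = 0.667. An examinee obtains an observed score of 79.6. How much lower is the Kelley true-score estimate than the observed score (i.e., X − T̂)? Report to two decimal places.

4.46

T̂ = ρX + (1 − ρ)μ
  = 0.667 × 79.6 + 0.333 × 66.2
  = 53.0932 + 22.0446
  = 75.1378
  ≈ 75.138
X − T̂ = 79.6 − 75.138 = 4.462 → 4.46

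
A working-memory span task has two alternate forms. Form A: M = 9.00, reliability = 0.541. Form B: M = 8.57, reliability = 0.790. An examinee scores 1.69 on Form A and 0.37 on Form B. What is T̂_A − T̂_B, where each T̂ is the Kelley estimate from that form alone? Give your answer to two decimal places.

T̂_A = 0.541(1.69) + 0.459(9.00) = 5.0453
T̂_B = 0.790(0.37) + 0.210(8.57) = 2.0920
T̂_A − T̂_B = 2.9533

2.95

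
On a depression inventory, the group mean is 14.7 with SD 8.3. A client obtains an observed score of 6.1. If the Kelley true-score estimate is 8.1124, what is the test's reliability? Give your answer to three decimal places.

T̂ = ρX + (1 − ρ)μ  ⇒  T̂ − μ = ρ(X − μ)
ρ = (T̂ − μ)/(X − μ) = (8.1124 − 14.7) / (6.1 − 14.7) = -6.5876 / -8.6 = 0.76600

0.766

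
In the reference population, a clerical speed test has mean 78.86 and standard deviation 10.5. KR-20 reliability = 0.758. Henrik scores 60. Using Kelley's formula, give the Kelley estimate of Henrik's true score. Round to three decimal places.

64.564

T̂ = ρX + (1 − ρ)μ
  = 0.758 × 60 + 0.242 × 78.86
  = 45.480 + 19.08412
  = 64.5641
  ≈ 64.564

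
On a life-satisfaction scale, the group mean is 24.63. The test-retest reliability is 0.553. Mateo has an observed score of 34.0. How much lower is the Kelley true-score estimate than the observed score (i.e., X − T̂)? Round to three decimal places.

Kelley's formula gives T̂ = 0.553·34.0 + 0.447·24.63 = 18.8020 + 11.00961 = 29.81161.
X − T̂ = 34.0 − 29.8116 = 4.1884 → 4.188

4.188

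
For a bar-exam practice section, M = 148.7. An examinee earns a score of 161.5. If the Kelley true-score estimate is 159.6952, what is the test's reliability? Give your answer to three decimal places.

T̂ = ρX + (1 − ρ)μ  ⇒  T̂ − μ = ρ(X − μ)
ρ = (T̂ − μ)/(X − μ) = (159.6952 − 148.7) / (161.5 − 148.7) = 10.9952 / 12.8 = 0.85900

0.859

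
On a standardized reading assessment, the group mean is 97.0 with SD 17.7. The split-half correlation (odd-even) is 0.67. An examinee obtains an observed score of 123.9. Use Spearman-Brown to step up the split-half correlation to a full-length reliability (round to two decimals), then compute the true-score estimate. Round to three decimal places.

118.520

Spearman-Brown: ρ = 2r/(1 + r) = 2(0.67)/(1 + 0.67) = 1.340/1.67 = 0.8024 → 0.80
T̂ = ρX + (1 − ρ)μ
  = 0.80 × 123.9 + 0.20 × 97.0
  = 99.120 + 19.400
  = 118.5200
  ≈ 118.520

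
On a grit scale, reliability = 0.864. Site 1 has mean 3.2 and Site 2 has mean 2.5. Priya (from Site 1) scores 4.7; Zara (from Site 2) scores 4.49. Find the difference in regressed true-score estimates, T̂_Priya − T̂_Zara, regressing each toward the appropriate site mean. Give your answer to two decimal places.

0.28

T̂_Priya = 0.864(4.7) + 0.136(3.2) = 4.4960
T̂_Zara = 0.864(4.49) + 0.136(2.5) = 4.2194
Difference = 4.4960 − 4.2194 = 0.2766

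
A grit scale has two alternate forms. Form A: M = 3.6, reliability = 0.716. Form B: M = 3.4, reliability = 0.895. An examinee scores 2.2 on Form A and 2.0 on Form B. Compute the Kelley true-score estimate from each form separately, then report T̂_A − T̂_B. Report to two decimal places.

T̂_A = 0.716(2.2) + 0.284(3.6) = 2.5976
T̂_B = 0.895(2.0) + 0.105(3.4) = 2.1470
T̂_A − T̂_B = 0.4506

0.45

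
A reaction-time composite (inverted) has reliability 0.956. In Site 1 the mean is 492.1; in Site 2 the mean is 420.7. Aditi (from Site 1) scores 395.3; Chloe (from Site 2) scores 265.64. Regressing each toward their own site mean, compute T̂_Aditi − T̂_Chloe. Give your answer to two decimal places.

T̂_Aditi = 0.956(395.3) + 0.044(492.1) = 399.5592
T̂_Chloe = 0.956(265.64) + 0.044(420.7) = 272.4626
Difference = 399.5592 − 272.4626 = 127.0966

127.10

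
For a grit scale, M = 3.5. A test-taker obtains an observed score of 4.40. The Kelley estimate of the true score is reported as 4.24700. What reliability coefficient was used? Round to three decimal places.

0.830

T̂ = ρX + (1 − ρ)μ  ⇒  T̂ − μ = ρ(X − μ)
ρ = (T̂ − μ)/(X − μ) = (4.24700 − 3.5) / (4.40 − 3.5) = 0.74700 / 0.90 = 0.83000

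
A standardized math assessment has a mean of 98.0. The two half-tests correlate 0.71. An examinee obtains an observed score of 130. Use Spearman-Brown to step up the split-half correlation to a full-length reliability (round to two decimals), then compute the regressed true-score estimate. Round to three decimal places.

124.560

Spearman-Brown: ρ = 2r/(1 + r) = 2(0.71)/(1 + 0.71) = 1.420/1.71 = 0.8304 → 0.83
Kelley's formula gives T̂ = 0.83·130 + 0.17·98.0 = 107.90 + 16.660 = 124.5600.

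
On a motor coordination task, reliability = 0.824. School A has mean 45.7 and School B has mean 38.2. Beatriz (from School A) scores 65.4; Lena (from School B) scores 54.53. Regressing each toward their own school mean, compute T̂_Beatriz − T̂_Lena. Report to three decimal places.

10.277

T̂_Beatriz = 0.824(65.4) + 0.176(45.7) = 61.93280
T̂_Lena = 0.824(54.53) + 0.176(38.2) = 51.65592
Difference = 61.93280 − 51.65592 = 10.27688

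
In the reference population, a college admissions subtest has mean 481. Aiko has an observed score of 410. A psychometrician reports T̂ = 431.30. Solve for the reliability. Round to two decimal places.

0.70

T̂ = ρX + (1 − ρ)μ  ⇒  T̂ − μ = ρ(X − μ)
ρ = (T̂ − μ)/(X − μ) = (431.30 − 481) / (410 − 481) = -49.70 / -71.0 = 0.7000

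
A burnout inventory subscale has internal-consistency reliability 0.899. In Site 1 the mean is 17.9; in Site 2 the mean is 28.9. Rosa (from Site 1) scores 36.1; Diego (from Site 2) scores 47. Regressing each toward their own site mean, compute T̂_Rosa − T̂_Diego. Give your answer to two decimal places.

T̂_Rosa = 0.899(36.1) + 0.101(17.9) = 34.2618
T̂_Diego = 0.899(47) + 0.101(28.9) = 45.1719
Difference = 34.2618 − 45.1719 = -10.9101

-10.91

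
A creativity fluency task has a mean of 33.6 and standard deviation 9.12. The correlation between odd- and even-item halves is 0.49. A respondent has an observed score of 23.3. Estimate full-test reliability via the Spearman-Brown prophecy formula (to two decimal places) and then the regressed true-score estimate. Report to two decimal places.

26.80

Spearman-Brown: ρ = 2r/(1 + r) = 2(0.49)/(1 + 0.49) = 0.980/1.49 = 0.6577 → 0.66
T̂ = 0.66(23.3) + 0.34(33.6) = 15.378 + 11.424 = 26.802 → 26.80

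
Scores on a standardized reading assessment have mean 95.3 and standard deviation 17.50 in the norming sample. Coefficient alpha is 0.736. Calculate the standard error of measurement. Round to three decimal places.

8.992

SEM = SD · √(1 − ρ) = 17.50 × √0.264 = 17.50 × 0.5138 = 8.9917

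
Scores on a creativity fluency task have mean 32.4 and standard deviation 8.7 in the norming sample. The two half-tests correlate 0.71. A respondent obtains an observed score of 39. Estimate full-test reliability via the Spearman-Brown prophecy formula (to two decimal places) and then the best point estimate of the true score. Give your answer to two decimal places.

Spearman-Brown: ρ = 2r/(1 + r) = 2(0.71)/(1 + 0.71) = 1.420/1.71 = 0.8304 → 0.83
T̂ = 0.83(39) + 0.17(32.4) = 32.37 + 5.508 = 37.878 → 37.88

37.88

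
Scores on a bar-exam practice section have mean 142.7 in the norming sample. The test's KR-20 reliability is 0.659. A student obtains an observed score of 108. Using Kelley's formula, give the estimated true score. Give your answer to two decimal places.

T̂ = ρX + (1 − ρ)μ
  = 0.659 × 108 + 0.341 × 142.7
  = 71.172 + 48.6607
  = 119.833
  ≈ 119.83

119.83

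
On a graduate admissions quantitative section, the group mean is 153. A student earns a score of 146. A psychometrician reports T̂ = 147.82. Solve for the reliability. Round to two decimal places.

T̂ = ρX + (1 − ρ)μ  ⇒  T̂ − μ = ρ(X − μ)
ρ = (T̂ − μ)/(X − μ) = (147.82 − 153) / (146 − 153) = -5.18 / -7.0 = 0.7400

0.74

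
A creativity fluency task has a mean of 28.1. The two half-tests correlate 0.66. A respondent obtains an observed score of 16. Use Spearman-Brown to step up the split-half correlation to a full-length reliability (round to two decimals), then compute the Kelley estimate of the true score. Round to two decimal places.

18.42

Spearman-Brown: ρ = 2r/(1 + r) = 2(0.66)/(1 + 0.66) = 1.320/1.66 = 0.7952 → 0.80
Regress the observed score toward the mean by the unreliability: T̂ = 0.80·16 + 0.20·28.1 = 12.80 + 5.620 = 18.420.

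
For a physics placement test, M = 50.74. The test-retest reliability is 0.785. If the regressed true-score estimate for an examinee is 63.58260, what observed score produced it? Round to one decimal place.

T̂ = ρX + (1 − ρ)μ  ⇒  X = (T̂ − (1 − ρ)μ) / ρ
X = (63.58260 − 0.215 × 50.74) / 0.785 = (63.58260 − 10.90910) / 0.785 = 52.67350 / 0.785 = 67.100

67.1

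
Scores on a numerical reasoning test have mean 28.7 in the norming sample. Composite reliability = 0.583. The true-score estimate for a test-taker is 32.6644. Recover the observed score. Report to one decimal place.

35.5

T̂ = ρX + (1 − ρ)μ  ⇒  X = (T̂ − (1 − ρ)μ) / ρ
X = (32.6644 − 0.417 × 28.7) / 0.583 = (32.6644 − 11.9679) / 0.583 = 20.6965 / 0.583 = 35.500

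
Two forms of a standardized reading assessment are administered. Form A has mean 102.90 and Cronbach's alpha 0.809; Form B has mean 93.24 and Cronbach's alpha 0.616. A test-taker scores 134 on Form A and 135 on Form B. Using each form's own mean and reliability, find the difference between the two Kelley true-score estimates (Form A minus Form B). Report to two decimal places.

9.10

T̂_A = 0.809(134) + 0.191(102.90) = 128.0599
T̂_B = 0.616(135) + 0.384(93.24) = 118.9642
T̂_A − T̂_B = 9.0957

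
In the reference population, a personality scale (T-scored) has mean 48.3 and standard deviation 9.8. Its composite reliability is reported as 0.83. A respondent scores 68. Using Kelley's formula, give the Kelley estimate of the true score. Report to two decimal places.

T̂ = 0.83(68) + 0.17(48.3) = 56.44 + 8.211 = 64.651 → 64.65

64.65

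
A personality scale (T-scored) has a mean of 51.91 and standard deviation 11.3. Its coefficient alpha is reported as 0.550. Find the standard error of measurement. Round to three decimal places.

SEM = SD · √(1 − ρ) = 11.3 × √0.450 = 11.3 × 0.6708 = 7.5803

7.580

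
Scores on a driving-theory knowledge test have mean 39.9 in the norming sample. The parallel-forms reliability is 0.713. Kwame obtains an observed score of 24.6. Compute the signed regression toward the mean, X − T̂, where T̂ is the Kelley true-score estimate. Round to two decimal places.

-4.39

T̂ = ρX + (1 − ρ)μ
  = 0.713 × 24.6 + 0.287 × 39.9
  = 17.5398 + 11.4513
  = 28.9911
  ≈ 28.991
X − T̂ = 24.6 − 28.991 = -4.391 → -4.39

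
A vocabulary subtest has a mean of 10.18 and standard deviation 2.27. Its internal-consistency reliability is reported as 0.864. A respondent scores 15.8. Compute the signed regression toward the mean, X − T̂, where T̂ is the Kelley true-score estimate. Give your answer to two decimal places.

Kelley's formula gives T̂ = 0.864·15.8 + 0.136·10.18 = 13.6512 + 1.38448 = 15.0357.
X − T̂ = 15.8 − 15.036 = 0.764 → 0.76

0.76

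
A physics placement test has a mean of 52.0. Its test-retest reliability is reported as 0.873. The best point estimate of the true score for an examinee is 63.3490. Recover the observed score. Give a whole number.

T̂ = ρX + (1 − ρ)μ  ⇒  X = (T̂ − (1 − ρ)μ) / ρ
X = (63.3490 − 0.127 × 52.0) / 0.873 = (63.3490 − 6.6040) / 0.873 = 56.7450 / 0.873 = 65.00

65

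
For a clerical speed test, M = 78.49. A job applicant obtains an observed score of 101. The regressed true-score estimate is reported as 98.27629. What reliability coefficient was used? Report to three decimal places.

T̂ = ρX + (1 − ρ)μ  ⇒  T̂ − μ = ρ(X − μ)
ρ = (T̂ − μ)/(X − μ) = (98.27629 − 78.49) / (101 − 78.49) = 19.78629 / 22.51 = 0.87900

0.879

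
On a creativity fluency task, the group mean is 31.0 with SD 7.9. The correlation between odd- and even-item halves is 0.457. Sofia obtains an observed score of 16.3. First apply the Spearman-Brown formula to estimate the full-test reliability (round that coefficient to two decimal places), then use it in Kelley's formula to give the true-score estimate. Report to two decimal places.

21.74

Spearman-Brown: ρ = 2r/(1 + r) = 2(0.457)/(1 + 0.457) = 0.9140/1.457 = 0.6273 → 0.63
Kelley's formula gives T̂ = 0.63·16.3 + 0.37·31.0 = 10.269 + 11.470 = 21.739.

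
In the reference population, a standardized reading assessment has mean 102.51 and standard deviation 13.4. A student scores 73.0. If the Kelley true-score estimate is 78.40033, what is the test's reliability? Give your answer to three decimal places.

T̂ = ρX + (1 − ρ)μ  ⇒  T̂ − μ = ρ(X − μ)
ρ = (T̂ − μ)/(X − μ) = (78.40033 − 102.51) / (73.0 − 102.51) = -24.10967 / -29.51 = 0.81700

0.817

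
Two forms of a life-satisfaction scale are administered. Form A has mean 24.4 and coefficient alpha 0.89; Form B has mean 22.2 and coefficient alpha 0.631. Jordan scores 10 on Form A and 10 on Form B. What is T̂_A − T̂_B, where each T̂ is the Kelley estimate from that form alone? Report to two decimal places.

-2.92

T̂_A = 0.89(10) + 0.11(24.4) = 11.5840
T̂_B = 0.631(10) + 0.369(22.2) = 14.5018
T̂_A − T̂_B = -2.9178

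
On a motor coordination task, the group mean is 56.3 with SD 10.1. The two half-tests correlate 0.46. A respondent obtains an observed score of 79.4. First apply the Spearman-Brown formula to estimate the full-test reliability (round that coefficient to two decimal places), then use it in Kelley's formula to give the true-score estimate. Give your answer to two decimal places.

Spearman-Brown: ρ = 2r/(1 + r) = 2(0.46)/(1 + 0.46) = 0.920/1.46 = 0.6301 → 0.63
T̂ = 0.63(79.4) + 0.37(56.3) = 50.022 + 20.831 = 70.853 → 70.85

70.85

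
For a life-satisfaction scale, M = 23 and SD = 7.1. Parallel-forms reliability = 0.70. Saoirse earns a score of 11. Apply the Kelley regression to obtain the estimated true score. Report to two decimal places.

T̂ = 0.70(11) + 0.30(23) = 7.70 + 6.90 = 14.600 → 14.60

14.60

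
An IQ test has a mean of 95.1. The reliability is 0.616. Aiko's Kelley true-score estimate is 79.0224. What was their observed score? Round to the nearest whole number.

T̂ = ρX + (1 − ρ)μ  ⇒  X = (T̂ − (1 − ρ)μ) / ρ
X = (79.0224 − 0.384 × 95.1) / 0.616 = (79.0224 − 36.5184) / 0.616 = 42.5040 / 0.616 = 69.00

69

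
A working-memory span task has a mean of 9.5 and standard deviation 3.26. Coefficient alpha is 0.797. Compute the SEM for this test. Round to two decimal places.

SEM = SD · √(1 − ρ) = 3.26 × √0.203 = 3.26 × 0.4506 = 1.469

1.47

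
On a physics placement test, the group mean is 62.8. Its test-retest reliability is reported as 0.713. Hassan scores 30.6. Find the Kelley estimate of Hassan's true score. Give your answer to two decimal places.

39.84

T̂ = ρX + (1 − ρ)μ
  = 0.713 × 30.6 + 0.287 × 62.8
  = 21.8178 + 18.0236
  = 39.841
  ≈ 39.84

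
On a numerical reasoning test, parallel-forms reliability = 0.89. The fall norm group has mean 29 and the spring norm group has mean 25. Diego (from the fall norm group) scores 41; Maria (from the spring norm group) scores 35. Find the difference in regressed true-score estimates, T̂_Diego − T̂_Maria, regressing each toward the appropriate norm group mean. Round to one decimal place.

5.8

T̂_Diego = 0.89(41) + 0.11(29) = 39.680
T̂_Maria = 0.89(35) + 0.11(25) = 33.900
Difference = 39.680 − 33.900 = 5.780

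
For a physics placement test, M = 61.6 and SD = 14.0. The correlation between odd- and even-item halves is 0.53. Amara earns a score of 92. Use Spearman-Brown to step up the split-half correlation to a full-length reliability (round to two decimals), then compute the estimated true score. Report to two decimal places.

Spearman-Brown: ρ = 2r/(1 + r) = 2(0.53)/(1 + 0.53) = 1.060/1.53 = 0.6928 → 0.69
Regress the observed score toward the mean by the unreliability: T̂ = 0.69·92 + 0.31·61.6 = 63.48 + 19.096 = 82.576.

82.58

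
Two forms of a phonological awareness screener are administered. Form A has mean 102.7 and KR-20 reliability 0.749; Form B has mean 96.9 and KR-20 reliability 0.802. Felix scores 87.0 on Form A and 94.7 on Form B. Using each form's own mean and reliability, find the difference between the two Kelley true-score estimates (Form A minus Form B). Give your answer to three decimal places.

-4.195

T̂_A = 0.749(87.0) + 0.251(102.7) = 90.94070
T̂_B = 0.802(94.7) + 0.198(96.9) = 95.13560
T̂_A − T̂_B = -4.19490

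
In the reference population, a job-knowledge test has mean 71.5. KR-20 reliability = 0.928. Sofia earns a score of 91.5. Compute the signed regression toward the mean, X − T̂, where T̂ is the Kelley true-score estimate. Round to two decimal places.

T̂ = ρX + (1 − ρ)μ
  = 0.928 × 91.5 + 0.072 × 71.5
  = 84.9120 + 5.1480
  = 90.0600
  ≈ 90.060
X − T̂ = 91.5 − 90.060 = 1.440 → 1.44

1.44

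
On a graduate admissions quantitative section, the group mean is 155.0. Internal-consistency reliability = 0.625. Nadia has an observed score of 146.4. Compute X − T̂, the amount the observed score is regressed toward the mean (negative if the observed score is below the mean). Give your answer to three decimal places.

T̂ = ρX + (1 − ρ)μ
  = 0.625 × 146.4 + 0.375 × 155.0
  = 91.5000 + 58.1250
  = 149.62500
  ≈ 149.6250
X − T̂ = 146.4 − 149.6250 = -3.2250 → -3.225

-3.225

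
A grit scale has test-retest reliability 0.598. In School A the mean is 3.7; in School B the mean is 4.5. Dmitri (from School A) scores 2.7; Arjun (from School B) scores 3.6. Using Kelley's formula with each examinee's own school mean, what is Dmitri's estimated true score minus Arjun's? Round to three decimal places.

-0.860

T̂_Dmitri = 0.598(2.7) + 0.402(3.7) = 3.10200
T̂_Arjun = 0.598(3.6) + 0.402(4.5) = 3.96180
Difference = 3.10200 − 3.96180 = -0.85980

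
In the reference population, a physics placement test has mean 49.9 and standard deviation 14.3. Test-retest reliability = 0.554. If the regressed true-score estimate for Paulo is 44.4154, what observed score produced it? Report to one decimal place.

40.0

T̂ = ρX + (1 − ρ)μ  ⇒  X = (T̂ − (1 − ρ)μ) / ρ
X = (44.4154 − 0.446 × 49.9) / 0.554 = (44.4154 − 22.2554) / 0.554 = 22.1600 / 0.554 = 40.000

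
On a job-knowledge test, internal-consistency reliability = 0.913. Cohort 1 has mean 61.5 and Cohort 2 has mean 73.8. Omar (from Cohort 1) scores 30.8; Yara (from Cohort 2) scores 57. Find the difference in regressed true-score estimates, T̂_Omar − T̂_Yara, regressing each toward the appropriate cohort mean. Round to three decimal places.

T̂_Omar = 0.913(30.8) + 0.087(61.5) = 33.47090
T̂_Yara = 0.913(57) + 0.087(73.8) = 58.46160
Difference = 33.47090 − 58.46160 = -24.99070

-24.991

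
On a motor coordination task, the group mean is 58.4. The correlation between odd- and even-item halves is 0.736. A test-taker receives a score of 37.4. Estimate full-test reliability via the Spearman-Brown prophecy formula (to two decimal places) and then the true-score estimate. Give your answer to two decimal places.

40.55

Spearman-Brown: ρ = 2r/(1 + r) = 2(0.736)/(1 + 0.736) = 1.4720/1.736 = 0.8479 → 0.85
Weight the observed score by reliability and the mean by (1 − reliability): T̂ = 0.85·37.4 + 0.15·58.4 = 31.790 + 8.760 = 40.550.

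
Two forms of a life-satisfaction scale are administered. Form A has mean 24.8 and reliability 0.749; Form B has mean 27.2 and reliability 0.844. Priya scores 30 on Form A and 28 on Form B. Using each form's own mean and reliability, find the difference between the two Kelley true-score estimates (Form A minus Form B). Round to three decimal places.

0.820

T̂_A = 0.749(30) + 0.251(24.8) = 28.69480
T̂_B = 0.844(28) + 0.156(27.2) = 27.87520
T̂_A − T̂_B = 0.81960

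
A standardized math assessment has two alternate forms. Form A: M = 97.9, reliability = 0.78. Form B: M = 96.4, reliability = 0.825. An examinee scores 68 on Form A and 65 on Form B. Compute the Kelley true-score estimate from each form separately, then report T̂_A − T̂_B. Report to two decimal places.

4.08

T̂_A = 0.78(68) + 0.22(97.9) = 74.5780
T̂_B = 0.825(65) + 0.175(96.4) = 70.4950
T̂_A − T̂_B = 4.0830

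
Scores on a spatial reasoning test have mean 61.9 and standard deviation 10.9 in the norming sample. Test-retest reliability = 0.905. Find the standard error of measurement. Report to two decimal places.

SEM = SD · √(1 − ρ) = 10.9 × √0.095 = 10.9 × 0.3082 = 3.360

3.36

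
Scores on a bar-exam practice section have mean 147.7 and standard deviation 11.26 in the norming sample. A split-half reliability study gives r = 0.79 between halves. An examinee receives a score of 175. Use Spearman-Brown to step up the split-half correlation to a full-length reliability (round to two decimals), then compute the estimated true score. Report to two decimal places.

171.72

Spearman-Brown: ρ = 2r/(1 + r) = 2(0.79)/(1 + 0.79) = 1.580/1.79 = 0.8827 → 0.88
T̂ = ρX + (1 − ρ)μ
  = 0.88 × 175 + 0.12 × 147.7
  = 154.00 + 17.724
  = 171.724
  ≈ 171.72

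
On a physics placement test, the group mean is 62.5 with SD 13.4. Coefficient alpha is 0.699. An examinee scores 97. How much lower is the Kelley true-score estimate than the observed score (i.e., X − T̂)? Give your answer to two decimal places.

Weight the observed score by reliability and the mean by (1 − reliability): T̂ = 0.699·97 + 0.301·62.5 = 67.803 + 18.8125 = 86.6155.
X − T̂ = 97 − 86.615 = 10.385 → 10.38

10.38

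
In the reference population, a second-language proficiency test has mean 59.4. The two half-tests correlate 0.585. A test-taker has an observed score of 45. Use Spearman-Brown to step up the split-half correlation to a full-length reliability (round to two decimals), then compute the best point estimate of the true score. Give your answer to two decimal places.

Spearman-Brown: ρ = 2r/(1 + r) = 2(0.585)/(1 + 0.585) = 1.1700/1.585 = 0.7382 → 0.74
T̂ = ρX + (1 − ρ)μ
  = 0.74 × 45 + 0.26 × 59.4
  = 33.30 + 15.444
  = 48.744
  ≈ 48.74

48.74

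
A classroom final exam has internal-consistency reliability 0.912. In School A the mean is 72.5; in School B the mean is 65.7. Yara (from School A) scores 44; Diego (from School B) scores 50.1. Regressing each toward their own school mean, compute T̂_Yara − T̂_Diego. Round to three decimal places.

-4.965

T̂_Yara = 0.912(44) + 0.088(72.5) = 46.50800
T̂_Diego = 0.912(50.1) + 0.088(65.7) = 51.47280
Difference = 46.50800 − 51.47280 = -4.96480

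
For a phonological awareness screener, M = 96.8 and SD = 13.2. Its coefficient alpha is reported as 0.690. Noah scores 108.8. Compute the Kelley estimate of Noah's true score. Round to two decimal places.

T̂ = ρX + (1 − ρ)μ
  = 0.690 × 108.8 + 0.310 × 96.8
  = 75.0720 + 30.0080
  = 105.080
  ≈ 105.08

105.08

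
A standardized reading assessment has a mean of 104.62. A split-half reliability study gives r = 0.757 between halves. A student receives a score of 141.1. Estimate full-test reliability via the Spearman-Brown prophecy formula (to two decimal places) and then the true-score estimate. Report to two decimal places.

135.99

Spearman-Brown: ρ = 2r/(1 + r) = 2(0.757)/(1 + 0.757) = 1.5140/1.757 = 0.8617 → 0.86
T̂ = 0.86(141.1) + 0.14(104.62) = 121.346 + 14.6468 = 135.993 → 135.99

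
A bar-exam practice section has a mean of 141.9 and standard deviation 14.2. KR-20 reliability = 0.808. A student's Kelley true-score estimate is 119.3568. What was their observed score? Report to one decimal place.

T̂ = ρX + (1 − ρ)μ  ⇒  X = (T̂ − (1 − ρ)μ) / ρ
X = (119.3568 − 0.192 × 141.9) / 0.808 = (119.3568 − 27.2448) / 0.808 = 92.1120 / 0.808 = 114.000

114.0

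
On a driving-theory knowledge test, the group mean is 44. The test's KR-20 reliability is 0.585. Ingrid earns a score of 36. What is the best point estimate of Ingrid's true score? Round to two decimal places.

39.32

Weight the observed score by reliability and the mean by (1 − reliability): T̂ = 0.585·36 + 0.415·44 = 21.060 + 18.260 = 39.320.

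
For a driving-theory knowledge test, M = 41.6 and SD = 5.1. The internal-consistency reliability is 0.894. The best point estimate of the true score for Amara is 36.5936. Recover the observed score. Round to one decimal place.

36.0

T̂ = ρX + (1 − ρ)μ  ⇒  X = (T̂ − (1 − ρ)μ) / ρ
X = (36.5936 − 0.106 × 41.6) / 0.894 = (36.5936 − 4.4096) / 0.894 = 32.1840 / 0.894 = 36.000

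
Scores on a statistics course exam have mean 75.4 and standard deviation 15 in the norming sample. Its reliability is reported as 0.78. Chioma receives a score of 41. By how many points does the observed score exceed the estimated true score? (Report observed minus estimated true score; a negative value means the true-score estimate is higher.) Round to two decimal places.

T̂ = ρX + (1 − ρ)μ
  = 0.78 × 41 + 0.22 × 75.4
  = 31.98 + 16.588
  = 48.5680
  ≈ 48.568
X − T̂ = 41 − 48.568 = -7.568 → -7.57

-7.57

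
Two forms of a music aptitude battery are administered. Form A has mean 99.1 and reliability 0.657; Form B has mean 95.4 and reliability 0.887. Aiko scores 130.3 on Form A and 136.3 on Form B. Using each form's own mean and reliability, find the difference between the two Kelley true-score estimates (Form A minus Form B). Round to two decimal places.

-12.08

T̂_A = 0.657(130.3) + 0.343(99.1) = 119.5984
T̂_B = 0.887(136.3) + 0.113(95.4) = 131.6783
T̂_A − T̂_B = -12.0799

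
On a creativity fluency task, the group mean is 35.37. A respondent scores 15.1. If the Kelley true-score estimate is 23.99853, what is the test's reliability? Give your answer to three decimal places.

T̂ = ρX + (1 − ρ)μ  ⇒  T̂ − μ = ρ(X − μ)
ρ = (T̂ − μ)/(X − μ) = (23.99853 − 35.37) / (15.1 − 35.37) = -11.37147 / -20.27 = 0.56100

0.561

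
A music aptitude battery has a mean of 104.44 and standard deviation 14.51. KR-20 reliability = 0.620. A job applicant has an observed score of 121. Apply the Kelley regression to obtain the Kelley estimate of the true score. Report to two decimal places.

Regress the observed score toward the mean by the unreliability: T̂ = 0.620·121 + 0.380·104.44 = 75.020 + 39.68720 = 114.707.

114.71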